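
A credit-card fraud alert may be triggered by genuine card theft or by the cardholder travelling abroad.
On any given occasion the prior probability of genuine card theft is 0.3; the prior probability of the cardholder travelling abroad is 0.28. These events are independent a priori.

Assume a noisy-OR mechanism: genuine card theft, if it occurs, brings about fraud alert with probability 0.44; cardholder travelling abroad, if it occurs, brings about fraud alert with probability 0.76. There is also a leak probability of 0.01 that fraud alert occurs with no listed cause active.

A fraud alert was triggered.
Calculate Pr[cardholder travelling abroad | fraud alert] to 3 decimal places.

Pr[cardholder travelling abroad | fraud alert] ≈ 0.687

Under noisy-OR, P(fraud alert | causes) = 1 − (1−0.01)·∏(1−qᵢ) over the active causes.
Weight on cardholder travelling abroad=true, given the evidence: 0.149430 + 0.072823 = 0.222253
Normalizer over all consistent configurations: 0.01·0.7·0.72 + 0.7624·0.7·0.28 + 0.4456·0.3·0.72 + 0.866944·0.3·0.28 = 0.323543
P(cardholder travelling abroad | fraud alert) = 0.222253/0.323543 ≈ 0.687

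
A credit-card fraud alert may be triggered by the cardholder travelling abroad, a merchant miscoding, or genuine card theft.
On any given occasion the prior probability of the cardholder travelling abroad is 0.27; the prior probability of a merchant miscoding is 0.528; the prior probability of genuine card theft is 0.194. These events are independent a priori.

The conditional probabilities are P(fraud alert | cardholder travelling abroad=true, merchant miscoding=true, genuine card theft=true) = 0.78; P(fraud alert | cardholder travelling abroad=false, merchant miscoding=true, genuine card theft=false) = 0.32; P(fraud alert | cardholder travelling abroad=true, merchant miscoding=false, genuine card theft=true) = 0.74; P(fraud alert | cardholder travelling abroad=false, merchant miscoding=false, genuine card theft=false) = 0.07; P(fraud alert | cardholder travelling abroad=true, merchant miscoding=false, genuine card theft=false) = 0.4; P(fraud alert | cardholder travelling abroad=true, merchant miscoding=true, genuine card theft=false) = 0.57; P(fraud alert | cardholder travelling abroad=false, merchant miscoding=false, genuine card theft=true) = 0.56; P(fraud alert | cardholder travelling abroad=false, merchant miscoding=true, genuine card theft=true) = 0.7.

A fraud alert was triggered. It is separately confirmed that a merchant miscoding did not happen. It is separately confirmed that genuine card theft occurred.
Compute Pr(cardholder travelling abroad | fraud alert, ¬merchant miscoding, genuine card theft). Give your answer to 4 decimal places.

Numerator (weight on configurations with cardholder travelling abroad): 0.74*0.27 = 0.199800
The normalizing constant is 0.56*0.73 + 0.74*0.27 = 0.608600
Posterior = 0.199800 / 0.608600 ≈ 0.3283

Pr(cardholder travelling abroad | fraud alert, ¬merchant miscoding, genuine card theft) ≈ 0.3283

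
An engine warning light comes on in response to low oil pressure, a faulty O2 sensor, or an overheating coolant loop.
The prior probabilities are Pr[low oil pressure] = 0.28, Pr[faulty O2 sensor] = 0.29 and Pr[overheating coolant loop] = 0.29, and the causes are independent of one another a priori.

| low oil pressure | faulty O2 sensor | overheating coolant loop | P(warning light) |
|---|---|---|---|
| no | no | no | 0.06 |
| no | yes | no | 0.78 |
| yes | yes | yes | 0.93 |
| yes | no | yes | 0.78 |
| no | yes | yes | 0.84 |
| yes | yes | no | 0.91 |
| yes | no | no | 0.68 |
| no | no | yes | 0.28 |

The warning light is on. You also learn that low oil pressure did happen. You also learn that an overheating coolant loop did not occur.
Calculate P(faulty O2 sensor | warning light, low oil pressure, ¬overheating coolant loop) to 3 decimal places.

Numerator (weight on configurations with faulty O2 sensor): 0.91·0.29 = 0.263900
Denominator P(warning light | low oil pressure, ¬overheating coolant loop): 0.68·0.71 + 0.91·0.29 = 0.746700
Posterior = 0.263900 / 0.746700 ≈ 0.353

P(faulty O2 sensor | warning light, low oil pressure, ¬overheating coolant loop) ≈ 0.353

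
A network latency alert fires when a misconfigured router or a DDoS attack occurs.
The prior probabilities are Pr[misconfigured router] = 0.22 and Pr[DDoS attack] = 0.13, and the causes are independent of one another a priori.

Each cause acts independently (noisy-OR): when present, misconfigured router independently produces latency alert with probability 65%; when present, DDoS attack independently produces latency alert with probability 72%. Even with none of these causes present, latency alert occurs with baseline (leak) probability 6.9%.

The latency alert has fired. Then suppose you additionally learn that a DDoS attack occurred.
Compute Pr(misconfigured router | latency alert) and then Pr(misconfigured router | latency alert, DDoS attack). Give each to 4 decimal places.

Pr(misconfigured router | latency alert) ≈ 0.5600; Pr(misconfigured router | latency alert, DDoS attack) ≈ 0.2574

Under noisy-OR, P(latency alert | causes) = 1 − (1−0.069)·∏(1−qᵢ) over the active causes.
By total probability over the 4 (misconfigured router, DDoS attack) configurations:
  P(latency alert) = 0.069*0.78*0.87 + 0.73932*0.78*0.13 + 0.67415*0.22*0.87 + 0.908762*0.22*0.13
        = 0.046823 + 0.074967 + 0.129032 + 0.025991 = 0.276813
Keeping only the misconfigured router-present terms gives 0.155023, so
  P(misconfigured router | latency alert) = 0.155023 / 0.276813 ≈ 0.5600

Now condition on the additional information:
Weight on misconfigured router=true, given the evidence: 0.908762·0.22 = 0.199928
The normalizing constant is 0.73932·0.78 + 0.908762·0.22 = 0.776598
Posterior = 0.199928 / 0.776598 ≈ 0.2574
— DDoS attack explains away the evidence for misconfigured router.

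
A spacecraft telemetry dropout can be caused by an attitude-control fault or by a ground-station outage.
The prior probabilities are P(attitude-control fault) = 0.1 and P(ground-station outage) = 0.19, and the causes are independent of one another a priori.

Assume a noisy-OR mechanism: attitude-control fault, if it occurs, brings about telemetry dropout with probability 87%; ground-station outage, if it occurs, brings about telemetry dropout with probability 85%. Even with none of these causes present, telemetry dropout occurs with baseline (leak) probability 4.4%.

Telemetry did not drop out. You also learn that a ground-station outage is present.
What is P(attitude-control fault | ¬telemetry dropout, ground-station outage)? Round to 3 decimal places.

Under noisy-OR, P(telemetry dropout | causes) = 1 − (1−0.044)·∏(1−qᵢ) over the active causes.
By total probability over both values of attitude-control fault:
  P(¬telemetry dropout | ground-station outage) = 0.1434·0.9 + 0.018642·0.1
        = 0.129060 + 0.001864 = 0.130924
Keeping only the attitude-control fault-present terms gives 0.001864, so
  P(attitude-control fault | ¬telemetry dropout, ground-station outage) = 0.001864 / 0.130924 ≈ 0.014

P(attitude-control fault | ¬telemetry dropout, ground-station outage) ≈ 0.014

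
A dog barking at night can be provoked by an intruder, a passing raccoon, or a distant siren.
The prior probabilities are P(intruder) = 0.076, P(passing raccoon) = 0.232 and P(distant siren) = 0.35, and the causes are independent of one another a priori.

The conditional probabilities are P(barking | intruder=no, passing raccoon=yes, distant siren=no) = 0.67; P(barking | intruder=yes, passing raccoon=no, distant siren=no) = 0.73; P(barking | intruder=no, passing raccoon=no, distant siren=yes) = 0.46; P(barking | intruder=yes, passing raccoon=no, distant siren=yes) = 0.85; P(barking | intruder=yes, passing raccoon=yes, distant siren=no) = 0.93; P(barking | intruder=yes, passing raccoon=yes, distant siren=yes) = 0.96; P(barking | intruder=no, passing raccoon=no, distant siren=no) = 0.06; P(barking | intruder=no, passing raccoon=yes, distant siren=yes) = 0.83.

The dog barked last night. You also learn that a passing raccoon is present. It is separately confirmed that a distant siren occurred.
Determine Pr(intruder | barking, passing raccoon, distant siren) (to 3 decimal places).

Pr(intruder | barking, passing raccoon, distant siren) ≈ 0.087

P(barking | passing raccoon, distant siren) = 0.83·0.924 + 0.96·0.076 = 0.766920 + 0.072960 = 0.839880
Of this, 0.072960 comes from 0.96·0.076 (the intruder=true cases).
So P(intruder | barking, passing raccoon, distant siren) = 0.072960/0.839880 ≈ 0.087.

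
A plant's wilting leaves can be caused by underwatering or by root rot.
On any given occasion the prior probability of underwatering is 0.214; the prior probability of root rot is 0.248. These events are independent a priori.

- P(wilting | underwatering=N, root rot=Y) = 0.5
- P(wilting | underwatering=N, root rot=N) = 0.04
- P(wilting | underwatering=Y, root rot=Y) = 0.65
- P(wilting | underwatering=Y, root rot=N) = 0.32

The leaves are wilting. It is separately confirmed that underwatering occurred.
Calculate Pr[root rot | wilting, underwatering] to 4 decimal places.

By total probability over both values of root rot:
  P(wilting | underwatering) = 0.32×0.752 + 0.65×0.248
        = 0.240640 + 0.161200 = 0.401840
The terms with root rot present sum to 0.161200, so
  P(root rot | wilting, underwatering) = 0.161200 / 0.401840 ≈ 0.4012

Pr[root rot | wilting, underwatering] ≈ 0.4012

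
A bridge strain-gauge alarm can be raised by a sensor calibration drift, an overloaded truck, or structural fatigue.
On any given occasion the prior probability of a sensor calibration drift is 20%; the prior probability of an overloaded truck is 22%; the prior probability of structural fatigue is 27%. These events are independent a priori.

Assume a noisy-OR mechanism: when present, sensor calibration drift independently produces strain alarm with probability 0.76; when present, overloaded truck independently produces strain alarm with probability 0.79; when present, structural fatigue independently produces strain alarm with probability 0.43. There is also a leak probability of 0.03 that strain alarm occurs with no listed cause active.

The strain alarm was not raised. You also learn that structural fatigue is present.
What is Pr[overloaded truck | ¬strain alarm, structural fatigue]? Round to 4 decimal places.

Pr[overloaded truck | ¬strain alarm, structural fatigue] ≈ 0.0559

Under noisy-OR, P(strain alarm | causes) = 1 − (1−0.03)·∏(1−qᵢ) over the active causes.
Enumerate the 4 (sensor calibration drift, overloaded truck) configurations and weight by the priors:
  P(¬strain alarm | structural fatigue) = 0.5529*0.8*0.78 + 0.116109*0.8*0.22 + 0.132696*0.2*0.78 + 0.027866*0.2*0.22
        = 0.345010 + 0.020435 + 0.020701 + 0.001226 = 0.387372
Keeping only the overloaded truck-present terms gives 0.021661, so
  P(overloaded truck | ¬strain alarm, structural fatigue) = 0.021661 / 0.387372 ≈ 0.0559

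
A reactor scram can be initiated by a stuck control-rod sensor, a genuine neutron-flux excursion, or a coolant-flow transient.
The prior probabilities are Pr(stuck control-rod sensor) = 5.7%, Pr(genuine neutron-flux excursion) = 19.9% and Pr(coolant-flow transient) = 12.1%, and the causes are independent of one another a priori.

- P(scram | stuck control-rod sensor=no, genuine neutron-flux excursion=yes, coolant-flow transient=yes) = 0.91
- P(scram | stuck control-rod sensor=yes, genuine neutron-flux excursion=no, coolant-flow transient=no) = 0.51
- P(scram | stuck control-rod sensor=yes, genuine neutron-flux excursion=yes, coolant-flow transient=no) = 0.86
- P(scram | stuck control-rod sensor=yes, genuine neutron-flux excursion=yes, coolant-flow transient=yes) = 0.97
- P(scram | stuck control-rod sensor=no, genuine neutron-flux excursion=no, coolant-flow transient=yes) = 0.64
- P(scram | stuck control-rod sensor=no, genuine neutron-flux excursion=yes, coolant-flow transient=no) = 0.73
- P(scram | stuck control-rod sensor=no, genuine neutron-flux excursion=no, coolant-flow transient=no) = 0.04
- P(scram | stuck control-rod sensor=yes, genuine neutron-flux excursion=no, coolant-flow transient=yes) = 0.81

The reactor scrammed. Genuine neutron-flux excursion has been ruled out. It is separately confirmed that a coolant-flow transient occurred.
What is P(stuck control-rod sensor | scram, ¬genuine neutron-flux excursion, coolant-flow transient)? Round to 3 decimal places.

P(stuck control-rod sensor | scram, ¬genuine neutron-flux excursion, coolant-flow transient) ≈ 0.071

Sum P(scram|·) weighted by the priors over both values of stuck control-rod sensor:
  P(scram | ¬genuine neutron-flux excursion, coolant-flow transient) = 0.64*0.943 + 0.81*0.057
        = 0.603520 + 0.046170 = 0.649690
Keeping only the stuck control-rod sensor-present terms gives 0.046170, so
  P(stuck control-rod sensor | scram, ¬genuine neutron-flux excursion, coolant-flow transient) = 0.046170 / 0.649690 ≈ 0.071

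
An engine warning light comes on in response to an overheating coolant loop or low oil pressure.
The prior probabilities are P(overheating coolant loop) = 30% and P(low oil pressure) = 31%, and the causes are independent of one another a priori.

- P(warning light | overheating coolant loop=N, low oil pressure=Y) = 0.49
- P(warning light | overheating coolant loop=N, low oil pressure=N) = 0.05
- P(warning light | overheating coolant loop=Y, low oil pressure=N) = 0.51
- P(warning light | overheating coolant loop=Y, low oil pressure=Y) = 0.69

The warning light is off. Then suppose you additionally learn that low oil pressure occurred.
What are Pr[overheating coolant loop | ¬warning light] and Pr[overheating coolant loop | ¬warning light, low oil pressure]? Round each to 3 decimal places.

Pr[overheating coolant loop | ¬warning light] ≈ 0.186; Pr[overheating coolant loop | ¬warning light, low oil pressure] ≈ 0.207

Sum P(¬warning light|·) weighted by the priors over the 4 (overheating coolant loop, low oil pressure) configurations:
  P(¬warning light) = 0.95*0.7*0.69 + 0.51*0.7*0.31 + 0.49*0.3*0.69 + 0.31*0.3*0.31
        = 0.458850 + 0.110670 + 0.101430 + 0.028830 = 0.699780
The terms with overheating coolant loop present sum to 0.130260, so
  P(overheating coolant loop | ¬warning light) = 0.130260 / 0.699780 ≈ 0.186

With the extra evidence:
P(¬warning light | low oil pressure) = 0.51·0.7 + 0.31·0.3 = 0.357000 + 0.093000 = 0.450000
Restricting to configurations with overheating coolant loop present: 0.31·0.3 = 0.093000.
Hence the posterior is 0.093000/0.450000 ≈ 0.207.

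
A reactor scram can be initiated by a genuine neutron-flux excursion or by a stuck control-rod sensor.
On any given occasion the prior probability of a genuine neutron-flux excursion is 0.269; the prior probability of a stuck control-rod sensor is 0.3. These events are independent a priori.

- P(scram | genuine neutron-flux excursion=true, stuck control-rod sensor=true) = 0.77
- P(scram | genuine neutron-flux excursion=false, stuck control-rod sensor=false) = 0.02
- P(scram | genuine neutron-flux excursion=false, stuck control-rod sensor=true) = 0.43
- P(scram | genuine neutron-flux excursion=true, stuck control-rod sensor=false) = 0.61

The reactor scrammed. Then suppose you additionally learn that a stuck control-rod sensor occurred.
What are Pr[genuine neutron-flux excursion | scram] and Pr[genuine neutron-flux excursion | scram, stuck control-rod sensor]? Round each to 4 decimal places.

P(scram) = 0.02·0.731·0.7 + 0.43·0.731·0.3 + 0.61·0.269·0.7 + 0.77·0.269·0.3 = 0.010234 + 0.094299 + 0.114863 + 0.062139 = 0.281535
The genuine neutron-flux excursion-present share is 0.114863 + 0.062139 = 0.177002.
So P(genuine neutron-flux excursion | scram) = 0.177002/0.281535 ≈ 0.6287.

With the extra evidence:
P(scram | stuck control-rod sensor) = 0.43*0.731 + 0.77*0.269 = 0.314330 + 0.207130 = 0.521460
The genuine neutron-flux excursion-present share is 0.77*0.269 = 0.207130.
P(genuine neutron-flux excursion | scram, stuck control-rod sensor) = 0.207130 / 0.521460 ≈ 0.3972
Conditioning on stuck control-rod sensor lowers the posterior on genuine neutron-flux excursion: the classic explaining-away effect in a common-effect structure.

Pr[genuine neutron-flux excursion | scram] ≈ 0.6287; Pr[genuine neutron-flux excursion | scram, stuck control-rod sensor] ≈ 0.3972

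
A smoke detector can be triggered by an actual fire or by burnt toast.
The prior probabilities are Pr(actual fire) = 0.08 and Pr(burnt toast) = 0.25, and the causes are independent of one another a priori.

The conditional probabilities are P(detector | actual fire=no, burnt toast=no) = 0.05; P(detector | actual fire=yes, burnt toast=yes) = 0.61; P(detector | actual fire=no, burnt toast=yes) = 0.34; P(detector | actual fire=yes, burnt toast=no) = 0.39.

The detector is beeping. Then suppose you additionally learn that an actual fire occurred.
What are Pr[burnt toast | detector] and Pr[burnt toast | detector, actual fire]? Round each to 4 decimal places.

Sum P(detector|·) weighted by the priors over the 4 (actual fire, burnt toast) configurations:
  P(detector) = 0.05*0.92*0.75 + 0.34*0.92*0.25 + 0.39*0.08*0.75 + 0.61*0.08*0.25
        = 0.034500 + 0.078200 + 0.023400 + 0.012200 = 0.148300
The terms with burnt toast present sum to 0.090400, so
  P(burnt toast | detector) = 0.090400 / 0.148300 ≈ 0.6096

Now condition on the additional information:
P(detector | actual fire) = 0.39·0.75 + 0.61·0.25 = 0.292500 + 0.152500 = 0.445000
Restricting to configurations with burnt toast present: 0.61·0.25 = 0.152500.
So P(burnt toast | detector, actual fire) = 0.152500/0.445000 ≈ 0.3427.
This is intercausal reasoning (explaining away): once actual fire accounts for the detector, burnt toast becomes less likely.

Pr[burnt toast | detector] ≈ 0.6096; Pr[burnt toast | detector, actual fire] ≈ 0.3427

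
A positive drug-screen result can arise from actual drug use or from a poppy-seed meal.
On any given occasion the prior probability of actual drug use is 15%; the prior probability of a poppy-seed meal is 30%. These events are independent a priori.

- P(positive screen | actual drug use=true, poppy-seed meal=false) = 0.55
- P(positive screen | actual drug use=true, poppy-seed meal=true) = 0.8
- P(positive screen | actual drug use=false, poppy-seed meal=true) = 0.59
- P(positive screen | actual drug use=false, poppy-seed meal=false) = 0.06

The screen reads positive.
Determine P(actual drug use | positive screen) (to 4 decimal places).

Sum P(positive screen|·) weighted by the priors over the 4 (actual drug use, poppy-seed meal) configurations:
  P(positive screen) = 0.06*0.85*0.7 + 0.59*0.85*0.3 + 0.55*0.15*0.7 + 0.8*0.15*0.3
        = 0.035700 + 0.150450 + 0.057750 + 0.036000 = 0.279900
The terms with actual drug use present sum to 0.093750, so
  P(actual drug use | positive screen) = 0.093750 / 0.279900 ≈ 0.3349

P(actual drug use | positive screen) ≈ 0.3349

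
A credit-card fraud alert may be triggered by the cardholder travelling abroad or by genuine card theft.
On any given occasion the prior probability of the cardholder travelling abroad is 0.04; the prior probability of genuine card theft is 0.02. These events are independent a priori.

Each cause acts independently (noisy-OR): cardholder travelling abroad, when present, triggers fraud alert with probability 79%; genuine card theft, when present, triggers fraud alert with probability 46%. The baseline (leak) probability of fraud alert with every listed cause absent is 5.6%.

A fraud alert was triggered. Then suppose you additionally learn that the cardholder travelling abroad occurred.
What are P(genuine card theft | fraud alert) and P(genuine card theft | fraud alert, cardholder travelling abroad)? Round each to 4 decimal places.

Under noisy-OR, P(fraud alert | causes) = 1 − (1−0.056)·∏(1−qᵢ) over the active causes.
Sum P(fraud alert|·) weighted by the priors over the 4 (cardholder travelling abroad, genuine card theft) configurations:
  P(fraud alert) = 0.056×0.96×0.98 + 0.49024×0.96×0.02 + 0.80176×0.04×0.98 + 0.89295×0.04×0.02
        = 0.052685 + 0.009413 + 0.031429 + 0.000714 = 0.094241
Keeping only the genuine card theft-present terms gives 0.010127, so
  P(genuine card theft | fraud alert) = 0.010127 / 0.094241 ≈ 0.1075

With the extra evidence:
Weight on genuine card theft=true, given the evidence: 0.89295×0.02 = 0.017859
Denominator P(fraud alert | cardholder travelling abroad): 0.80176×0.98 + 0.89295×0.02 = 0.803584
Posterior = 0.017859 / 0.803584 ≈ 0.0222

P(genuine card theft | fraud alert) ≈ 0.1075; P(genuine card theft | fraud alert, cardholder travelling abroad) ≈ 0.0222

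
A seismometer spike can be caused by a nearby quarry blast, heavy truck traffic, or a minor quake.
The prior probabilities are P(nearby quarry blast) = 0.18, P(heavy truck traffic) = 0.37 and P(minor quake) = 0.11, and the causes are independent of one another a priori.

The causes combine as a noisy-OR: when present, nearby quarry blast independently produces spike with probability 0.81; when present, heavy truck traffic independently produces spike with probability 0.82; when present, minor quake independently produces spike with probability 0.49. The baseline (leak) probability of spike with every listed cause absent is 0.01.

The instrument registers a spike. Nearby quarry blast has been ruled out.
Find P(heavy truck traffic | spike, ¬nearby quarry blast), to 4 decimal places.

P(heavy truck traffic | spike, ¬nearby quarry blast) ≈ 0.8851

Under noisy-OR, P(spike | causes) = 1 − (1−0.01)·∏(1−qᵢ) over the active causes.
Enumerate the 4 (heavy truck traffic, minor quake) configurations and weight by the priors:
  P(spike | ¬nearby quarry blast) = 0.01·0.63·0.89 + 0.4951·0.63·0.11 + 0.8218·0.37·0.89 + 0.909118·0.37·0.11
        = 0.005607 + 0.034310 + 0.270619 + 0.037001 = 0.347537
Configurations with heavy truck traffic contribute 0.307620, so
  P(heavy truck traffic | spike, ¬nearby quarry blast) = 0.307620 / 0.347537 ≈ 0.8851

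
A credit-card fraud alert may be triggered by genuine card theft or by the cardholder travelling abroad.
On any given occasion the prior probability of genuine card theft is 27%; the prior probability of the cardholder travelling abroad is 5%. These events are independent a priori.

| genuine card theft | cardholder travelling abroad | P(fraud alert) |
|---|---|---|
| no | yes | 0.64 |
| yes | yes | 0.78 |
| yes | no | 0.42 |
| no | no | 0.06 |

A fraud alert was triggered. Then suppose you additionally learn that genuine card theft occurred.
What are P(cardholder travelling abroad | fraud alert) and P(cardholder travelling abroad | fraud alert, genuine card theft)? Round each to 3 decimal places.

P(fraud alert) = 0.06·0.73·0.95 + 0.64·0.73·0.05 + 0.42·0.27·0.95 + 0.78·0.27·0.05 = 0.041610 + 0.023360 + 0.107730 + 0.010530 = 0.183230
Of this, 0.033890 comes from 0.023360 + 0.010530 (the cardholder travelling abroad=true cases).
P(cardholder travelling abroad | fraud alert) = 0.033890 / 0.183230 ≈ 0.185

Now also conditioning on genuine card theft=true:
Numerator (weight on configurations with cardholder travelling abroad): 0.78*0.05 = 0.039000
Normalizer over all consistent configurations: 0.42*0.95 + 0.78*0.05 = 0.438000
P(cardholder travelling abroad | fraud alert, genuine card theft) = 0.039000/0.438000 ≈ 0.089
The drop from 0.185 to 0.089 is the explaining-away (discounting) effect.

P(cardholder travelling abroad | fraud alert) ≈ 0.185; P(cardholder travelling abroad | fraud alert, genuine card theft) ≈ 0.089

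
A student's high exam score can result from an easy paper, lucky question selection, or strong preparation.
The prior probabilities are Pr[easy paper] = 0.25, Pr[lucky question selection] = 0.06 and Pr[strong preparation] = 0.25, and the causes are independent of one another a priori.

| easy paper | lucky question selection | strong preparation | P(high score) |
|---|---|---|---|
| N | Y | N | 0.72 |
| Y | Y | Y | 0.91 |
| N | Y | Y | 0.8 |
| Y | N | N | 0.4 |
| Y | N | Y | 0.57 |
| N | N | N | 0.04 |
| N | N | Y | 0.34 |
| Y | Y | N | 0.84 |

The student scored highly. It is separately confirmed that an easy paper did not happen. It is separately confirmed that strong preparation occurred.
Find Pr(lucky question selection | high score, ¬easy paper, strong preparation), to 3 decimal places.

P(high score | ¬easy paper, strong preparation) = 0.34·0.94 + 0.8·0.06 = 0.319600 + 0.048000 = 0.367600
Of this, 0.048000 comes from 0.8·0.06 (the lucky question selection=true cases).
P(lucky question selection | high score, ¬easy paper, strong preparation) = 0.048000 / 0.367600 ≈ 0.131

Pr(lucky question selection | high score, ¬easy paper, strong preparation) ≈ 0.131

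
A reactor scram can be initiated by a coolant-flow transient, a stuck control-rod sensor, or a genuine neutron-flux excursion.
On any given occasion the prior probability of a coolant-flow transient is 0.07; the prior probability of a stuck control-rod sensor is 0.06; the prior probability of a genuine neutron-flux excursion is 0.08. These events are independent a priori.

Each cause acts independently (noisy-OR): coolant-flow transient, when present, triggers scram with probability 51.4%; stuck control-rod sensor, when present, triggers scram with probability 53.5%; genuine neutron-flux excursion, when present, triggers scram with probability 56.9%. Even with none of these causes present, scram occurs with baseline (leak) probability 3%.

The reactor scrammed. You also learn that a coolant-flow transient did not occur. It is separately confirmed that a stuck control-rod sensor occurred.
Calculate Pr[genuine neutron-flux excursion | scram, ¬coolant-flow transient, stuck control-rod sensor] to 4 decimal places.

Pr[genuine neutron-flux excursion | scram, ¬coolant-flow transient, stuck control-rod sensor] ≈ 0.1132

Under noisy-OR, P(scram | causes) = 1 − (1−0.03)·∏(1−qᵢ) over the active causes.
By total probability over both values of genuine neutron-flux excursion:
  P(scram | ¬coolant-flow transient, stuck control-rod sensor) = 0.54895·0.92 + 0.805597·0.08
        = 0.505034 + 0.064448 = 0.569482
Keeping only the genuine neutron-flux excursion-present terms gives 0.064448, so
  P(genuine neutron-flux excursion | scram, ¬coolant-flow transient, stuck control-rod sensor) = 0.064448 / 0.569482 ≈ 0.1132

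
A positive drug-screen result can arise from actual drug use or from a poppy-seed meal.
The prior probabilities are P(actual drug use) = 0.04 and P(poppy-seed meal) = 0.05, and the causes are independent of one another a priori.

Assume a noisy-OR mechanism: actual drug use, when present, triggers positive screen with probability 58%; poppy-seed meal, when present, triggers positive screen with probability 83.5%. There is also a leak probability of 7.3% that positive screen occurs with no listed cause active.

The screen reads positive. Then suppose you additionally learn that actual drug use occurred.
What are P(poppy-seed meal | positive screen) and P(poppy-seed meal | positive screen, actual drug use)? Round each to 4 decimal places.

Under noisy-OR, P(positive screen | causes) = 1 − (1−0.073)·∏(1−qᵢ) over the active causes.
Sum P(positive screen|·) weighted by the priors over the 4 (actual drug use, poppy-seed meal) configurations:
  P(positive screen) = 0.073*0.96*0.95 + 0.847045*0.96*0.05 + 0.61066*0.04*0.95 + 0.935759*0.04*0.05
        = 0.066576 + 0.040658 + 0.023205 + 0.001872 = 0.132311
Keeping only the poppy-seed meal-present terms gives 0.042530, so
  P(poppy-seed meal | positive screen) = 0.042530 / 0.132311 ≈ 0.3214

Now also conditioning on actual drug use=true:
For the numerator, keep only poppy-seed meal=true terms: 0.935759×0.05 = 0.046788
The normalizing constant is 0.61066×0.95 + 0.935759×0.05 = 0.626915
Posterior = 0.046788 / 0.626915 ≈ 0.0746

P(poppy-seed meal | positive screen) ≈ 0.3214; P(poppy-seed meal | positive screen, actual drug use) ≈ 0.0746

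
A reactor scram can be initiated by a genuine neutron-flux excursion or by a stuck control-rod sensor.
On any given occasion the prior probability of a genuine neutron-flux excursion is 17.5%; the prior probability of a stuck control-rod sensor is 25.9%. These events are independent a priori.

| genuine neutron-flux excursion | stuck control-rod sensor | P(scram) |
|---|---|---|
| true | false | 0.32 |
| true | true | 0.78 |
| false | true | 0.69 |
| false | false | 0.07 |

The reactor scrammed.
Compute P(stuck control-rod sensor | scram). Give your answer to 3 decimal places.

Weight on stuck control-rod sensor=true, given the evidence: 0.147436 + 0.035353 = 0.182789
Denominator P(scram): 0.07*0.825*0.741 + 0.69*0.825*0.259 + 0.32*0.175*0.741 + 0.78*0.175*0.259 = 0.267078
Posterior = 0.182789 / 0.267078 ≈ 0.684

P(stuck control-rod sensor | scram) ≈ 0.684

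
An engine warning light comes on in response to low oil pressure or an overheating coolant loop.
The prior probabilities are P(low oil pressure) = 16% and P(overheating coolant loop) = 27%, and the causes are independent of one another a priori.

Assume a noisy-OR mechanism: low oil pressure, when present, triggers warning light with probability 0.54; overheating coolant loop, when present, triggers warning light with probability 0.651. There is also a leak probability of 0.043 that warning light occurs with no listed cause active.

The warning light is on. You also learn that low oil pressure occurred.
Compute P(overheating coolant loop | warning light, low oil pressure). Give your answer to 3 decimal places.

Under noisy-OR, P(warning light | causes) = 1 − (1−0.043)·∏(1−qᵢ) over the active causes.
Enumerate both values of overheating coolant loop and weight by the priors:
  P(warning light | low oil pressure) = 0.55978×0.73 + 0.846363×0.27
        = 0.408639 + 0.228518 = 0.637157
Keeping only the overheating coolant loop-present terms gives 0.228518, so
  P(overheating coolant loop | warning light, low oil pressure) = 0.228518 / 0.637157 ≈ 0.359

P(overheating coolant loop | warning light, low oil pressure) ≈ 0.359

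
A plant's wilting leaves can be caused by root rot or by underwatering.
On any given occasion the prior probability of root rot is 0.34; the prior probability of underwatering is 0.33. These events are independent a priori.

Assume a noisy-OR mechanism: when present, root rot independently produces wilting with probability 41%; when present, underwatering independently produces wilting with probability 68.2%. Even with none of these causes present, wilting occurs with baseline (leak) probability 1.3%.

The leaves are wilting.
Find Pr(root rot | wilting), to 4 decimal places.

Under noisy-OR, P(wilting | causes) = 1 − (1−0.013)·∏(1−qᵢ) over the active causes.
Numerator (weight on configurations with root rot): 0.095145 + 0.091423 = 0.186568
Denominator P(wilting): 0.013*0.66*0.67 + 0.686134*0.66*0.33 + 0.41767*0.34*0.67 + 0.814819*0.34*0.33 = 0.341757
Posterior = 0.186568 / 0.341757 ≈ 0.5459

Pr(root rot | wilting) ≈ 0.5459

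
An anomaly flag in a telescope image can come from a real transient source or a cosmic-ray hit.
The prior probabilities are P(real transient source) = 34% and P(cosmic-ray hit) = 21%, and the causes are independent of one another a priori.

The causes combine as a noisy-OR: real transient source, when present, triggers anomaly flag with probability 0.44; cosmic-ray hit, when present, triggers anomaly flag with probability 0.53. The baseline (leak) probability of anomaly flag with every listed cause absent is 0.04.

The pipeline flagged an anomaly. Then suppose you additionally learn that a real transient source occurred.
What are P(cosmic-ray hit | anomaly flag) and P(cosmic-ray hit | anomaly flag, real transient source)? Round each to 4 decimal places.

P(cosmic-ray hit | anomaly flag) ≈ 0.4715; P(cosmic-ray hit | anomaly flag, real transient source) ≈ 0.3005

Under noisy-OR, P(anomaly flag | causes) = 1 − (1−0.04)·∏(1−qᵢ) over the active causes.
Enumerate the 4 (real transient source, cosmic-ray hit) configurations and weight by the priors:
  P(anomaly flag) = 0.04*0.66*0.79 + 0.5488*0.66*0.21 + 0.4624*0.34*0.79 + 0.747328*0.34*0.21
        = 0.020856 + 0.076064 + 0.124201 + 0.053359 = 0.274480
Configurations with cosmic-ray hit contribute 0.129423, so
  P(cosmic-ray hit | anomaly flag) = 0.129423 / 0.274480 ≈ 0.4715

Now also conditioning on real transient source=true:
By total probability over both values of cosmic-ray hit:
  P(anomaly flag | real transient source) = 0.4624×0.79 + 0.747328×0.21
        = 0.365296 + 0.156939 = 0.522235
The terms with cosmic-ray hit present sum to 0.156939, so
  P(cosmic-ray hit | anomaly flag, real transient source) = 0.156939 / 0.522235 ≈ 0.3005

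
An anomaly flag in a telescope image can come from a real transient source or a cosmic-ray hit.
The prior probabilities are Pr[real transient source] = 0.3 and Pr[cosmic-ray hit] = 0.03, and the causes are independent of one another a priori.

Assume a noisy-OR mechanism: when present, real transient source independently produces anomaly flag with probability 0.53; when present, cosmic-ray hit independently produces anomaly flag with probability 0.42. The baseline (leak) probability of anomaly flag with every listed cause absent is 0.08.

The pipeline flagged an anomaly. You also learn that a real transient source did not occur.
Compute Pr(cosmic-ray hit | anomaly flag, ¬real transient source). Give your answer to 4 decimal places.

Pr(cosmic-ray hit | anomaly flag, ¬real transient source) ≈ 0.1528

Under noisy-OR, P(anomaly flag | causes) = 1 − (1−0.08)·∏(1−qᵢ) over the active causes.
Weight on cosmic-ray hit=true, given the evidence: 0.4664·0.03 = 0.013992
Normalizer over all consistent configurations: 0.08·0.97 + 0.4664·0.03 = 0.091592
Posterior = 0.013992 / 0.091592 ≈ 0.1528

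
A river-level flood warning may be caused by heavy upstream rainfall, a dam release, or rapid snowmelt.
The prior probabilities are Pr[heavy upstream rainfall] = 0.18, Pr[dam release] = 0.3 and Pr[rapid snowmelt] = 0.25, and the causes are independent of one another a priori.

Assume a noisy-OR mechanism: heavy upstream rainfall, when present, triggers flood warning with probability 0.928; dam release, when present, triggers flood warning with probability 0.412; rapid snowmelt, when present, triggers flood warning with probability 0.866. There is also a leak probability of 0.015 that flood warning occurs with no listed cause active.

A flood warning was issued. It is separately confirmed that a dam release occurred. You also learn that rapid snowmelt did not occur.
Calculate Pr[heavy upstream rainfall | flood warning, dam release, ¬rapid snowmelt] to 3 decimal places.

Pr[heavy upstream rainfall | flood warning, dam release, ¬rapid snowmelt] ≈ 0.333

Under noisy-OR, P(flood warning | causes) = 1 − (1−0.015)·∏(1−qᵢ) over the active causes.
P(flood warning | dam release, ¬rapid snowmelt) = 0.42082·0.82 + 0.958299·0.18 = 0.345072 + 0.172494 = 0.517566
The heavy upstream rainfall-present share is 0.958299·0.18 = 0.172494.
Hence the posterior is 0.172494/0.517566 ≈ 0.333.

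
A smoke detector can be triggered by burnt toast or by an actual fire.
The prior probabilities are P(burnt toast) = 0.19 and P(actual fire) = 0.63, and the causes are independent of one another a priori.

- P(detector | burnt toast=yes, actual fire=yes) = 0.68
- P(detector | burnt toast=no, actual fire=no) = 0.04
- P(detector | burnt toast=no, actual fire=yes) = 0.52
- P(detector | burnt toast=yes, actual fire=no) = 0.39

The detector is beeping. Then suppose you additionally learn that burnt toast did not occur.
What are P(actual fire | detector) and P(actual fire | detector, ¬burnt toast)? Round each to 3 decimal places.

P(actual fire | detector) ≈ 0.898; P(actual fire | detector, ¬burnt toast) ≈ 0.957

Numerator (weight on configurations with actual fire): 0.265356 + 0.081396 = 0.346752
Normalizer over all consistent configurations: 0.04·0.81·0.37 + 0.52·0.81·0.63 + 0.39·0.19·0.37 + 0.68·0.19·0.63 = 0.386157
P(actual fire | detector) = 0.346752/0.386157 ≈ 0.898

Now also conditioning on burnt toast≠true:
Numerator (weight on configurations with actual fire): 0.52*0.63 = 0.327600
Normalizer over all consistent configurations: 0.04*0.37 + 0.52*0.63 = 0.342400
Posterior = 0.327600 / 0.342400 ≈ 0.957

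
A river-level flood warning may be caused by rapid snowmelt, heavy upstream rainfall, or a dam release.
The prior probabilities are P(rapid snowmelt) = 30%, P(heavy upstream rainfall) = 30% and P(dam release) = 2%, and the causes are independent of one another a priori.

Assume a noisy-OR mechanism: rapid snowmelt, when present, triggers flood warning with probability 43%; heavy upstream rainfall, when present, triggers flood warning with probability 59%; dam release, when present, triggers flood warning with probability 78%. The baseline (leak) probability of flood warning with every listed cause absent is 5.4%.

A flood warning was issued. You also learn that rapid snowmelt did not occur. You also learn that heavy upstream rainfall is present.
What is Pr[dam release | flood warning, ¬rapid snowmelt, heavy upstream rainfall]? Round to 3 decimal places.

Under noisy-OR, P(flood warning | causes) = 1 − (1−0.054)·∏(1−qᵢ) over the active causes.
Numerator (weight on configurations with dam release): 0.914671·0.02 = 0.018293
Normalizer over all consistent configurations: 0.61214·0.98 + 0.914671·0.02 = 0.618190
Posterior = 0.018293 / 0.618190 ≈ 0.030

Pr[dam release | flood warning, ¬rapid snowmelt, heavy upstream rainfall] ≈ 0.030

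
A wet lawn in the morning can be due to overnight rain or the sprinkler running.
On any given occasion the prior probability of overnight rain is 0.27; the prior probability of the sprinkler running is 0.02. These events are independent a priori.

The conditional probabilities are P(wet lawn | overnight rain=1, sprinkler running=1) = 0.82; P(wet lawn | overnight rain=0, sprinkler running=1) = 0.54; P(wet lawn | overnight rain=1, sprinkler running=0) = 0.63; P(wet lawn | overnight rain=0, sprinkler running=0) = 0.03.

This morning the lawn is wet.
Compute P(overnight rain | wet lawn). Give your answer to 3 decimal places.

P(overnight rain | wet lawn) ≈ 0.854

Enumerate the 4 (overnight rain, sprinkler running) configurations and weight by the priors:
  P(wet lawn) = 0.03×0.73×0.98 + 0.54×0.73×0.02 + 0.63×0.27×0.98 + 0.82×0.27×0.02
        = 0.021462 + 0.007884 + 0.166698 + 0.004428 = 0.200472
Configurations with overnight rain contribute 0.171126, so
  P(overnight rain | wet lawn) = 0.171126 / 0.200472 ≈ 0.854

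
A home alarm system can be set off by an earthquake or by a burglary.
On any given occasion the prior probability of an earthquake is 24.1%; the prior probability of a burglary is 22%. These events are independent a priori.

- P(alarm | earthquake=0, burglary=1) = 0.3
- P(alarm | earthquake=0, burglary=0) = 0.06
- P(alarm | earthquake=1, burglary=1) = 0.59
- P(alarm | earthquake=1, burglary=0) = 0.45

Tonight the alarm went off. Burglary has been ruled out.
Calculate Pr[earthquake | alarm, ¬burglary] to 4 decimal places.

Pr[earthquake | alarm, ¬burglary] ≈ 0.7043

P(alarm | ¬burglary) = 0.06·0.759 + 0.45·0.241 = 0.045540 + 0.108450 = 0.153990
Of this, 0.108450 comes from 0.45·0.241 (the earthquake=true cases).
P(earthquake | alarm, ¬burglary) = 0.108450 / 0.153990 ≈ 0.7043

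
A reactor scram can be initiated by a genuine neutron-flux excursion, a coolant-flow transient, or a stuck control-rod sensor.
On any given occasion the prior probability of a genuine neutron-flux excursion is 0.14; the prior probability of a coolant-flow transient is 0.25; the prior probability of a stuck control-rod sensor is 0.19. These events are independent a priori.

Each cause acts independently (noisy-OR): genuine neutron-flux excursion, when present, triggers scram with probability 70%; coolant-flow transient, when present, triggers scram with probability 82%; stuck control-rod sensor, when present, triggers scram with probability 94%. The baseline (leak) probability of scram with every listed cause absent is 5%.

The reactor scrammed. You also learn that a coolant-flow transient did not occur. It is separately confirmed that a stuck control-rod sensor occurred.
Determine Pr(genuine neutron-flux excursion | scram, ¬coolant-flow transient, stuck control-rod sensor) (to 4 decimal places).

Pr(genuine neutron-flux excursion | scram, ¬coolant-flow transient, stuck control-rod sensor) ≈ 0.1451

Under noisy-OR, P(scram | causes) = 1 − (1−0.05)·∏(1−qᵢ) over the active causes.
Enumerate both values of genuine neutron-flux excursion and weight by the priors:
  P(scram | ¬coolant-flow transient, stuck control-rod sensor) = 0.943×0.86 + 0.9829×0.14
        = 0.810980 + 0.137606 = 0.948586
The terms with genuine neutron-flux excursion present sum to 0.137606, so
  P(genuine neutron-flux excursion | scram, ¬coolant-flow transient, stuck control-rod sensor) = 0.137606 / 0.948586 ≈ 0.1451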